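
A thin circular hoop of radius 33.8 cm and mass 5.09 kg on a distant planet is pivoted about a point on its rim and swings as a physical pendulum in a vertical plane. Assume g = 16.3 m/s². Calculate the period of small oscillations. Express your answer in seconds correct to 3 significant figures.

1.28 s

I_cm = mr² = 0.5815 kg·m². The pivot is at distance d = 0.338 m from the centre of mass.
By the parallel-axis theorem, I = I_cm + md² = 0.5815 + 0.5815 = 1.163 kg·m².
T = 2π√(I/(mgd)) = 2π√(1.163/(5.09 × 16.3 × 0.338)) = 1.28 s.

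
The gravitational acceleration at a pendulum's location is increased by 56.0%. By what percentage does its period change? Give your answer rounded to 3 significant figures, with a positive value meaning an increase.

T ∝ 1/√g, so T'/T = 1/√(1.560) = 0.8006.
Percentage change in T = (0.8006 − 1) × 100% = -19.9%.

-19.9%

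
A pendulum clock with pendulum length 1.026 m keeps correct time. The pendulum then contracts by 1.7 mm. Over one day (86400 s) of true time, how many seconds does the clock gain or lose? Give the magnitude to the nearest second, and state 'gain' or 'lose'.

T ∝ √L, so T'/T = √(1.02430/1.026) = 0.999171.
In 86400 s of true time the clock registers 86400/0.999171 = 86471.7 s, so it gains 72 s.

gain 72 s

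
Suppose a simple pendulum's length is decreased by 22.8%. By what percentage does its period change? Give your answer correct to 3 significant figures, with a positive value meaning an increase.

T ∝ √L, so T'/T = √(0.7720) = 0.8786.
Percentage change in T = (0.8786 − 1) × 100% = -12.1%.

-12.1%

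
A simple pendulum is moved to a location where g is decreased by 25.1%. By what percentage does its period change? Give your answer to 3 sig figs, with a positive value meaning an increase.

T ∝ 1/√g, so T'/T = 1/√(0.7490) = 1.155.
Percentage change in T = (1.155 − 1) × 100% = 15.5%.

15.5%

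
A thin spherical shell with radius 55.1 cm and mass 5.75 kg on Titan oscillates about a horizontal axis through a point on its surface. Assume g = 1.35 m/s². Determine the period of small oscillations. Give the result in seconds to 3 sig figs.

5.18 s

I_cm = (2/3)mr² = 1.164 kg·m². The pivot is at distance d = 0.551 m from the centre of mass.
By the parallel-axis theorem, I = I_cm + md² = 1.164 + 1.746 = 2.910 kg·m².
T = 2π√(I/(mgd)) = 2π√(2.910/(5.75 × 1.35 × 0.551)) = 5.18 s.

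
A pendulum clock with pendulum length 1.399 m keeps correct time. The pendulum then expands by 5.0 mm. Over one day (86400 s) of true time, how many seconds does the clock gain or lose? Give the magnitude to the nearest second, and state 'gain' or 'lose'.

lose 154 s

T ∝ √L, so T'/T = √(1.40400/1.399) = 1.00179.
In 86400 s of true time the clock registers 86400/1.00179 = 86246.0 s, so it loses 154 s.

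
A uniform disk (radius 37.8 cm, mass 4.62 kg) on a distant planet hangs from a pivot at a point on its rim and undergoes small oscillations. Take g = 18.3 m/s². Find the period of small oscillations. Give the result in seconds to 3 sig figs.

1.11 s

I_cm = ½mr² = 0.3301 kg·m². The pivot is at distance d = 0.378 m from the centre of mass.
By the parallel-axis theorem, I = I_cm + md² = 0.3301 + 0.6601 = 0.9902 kg·m².
T = 2π√(I/(mgd)) = 2π√(0.9902/(4.62 × 18.3 × 0.378)) = 1.11 s.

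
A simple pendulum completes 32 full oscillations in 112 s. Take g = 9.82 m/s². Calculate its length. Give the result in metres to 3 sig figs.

3.05 m

T = 112/32 = 3.500 s.
From T = 2π√(L/g), L = gT²/(4π²) = 9.82 × 3.500²/(4π²) = 3.05 m.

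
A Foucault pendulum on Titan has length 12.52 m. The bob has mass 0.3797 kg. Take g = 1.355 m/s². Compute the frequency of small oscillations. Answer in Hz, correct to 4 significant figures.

T = 2π√(L/g) = 2π√(12.52/1.355) = 19.099 s, so f = 1/T = 0.05236 Hz.

0.05236 Hz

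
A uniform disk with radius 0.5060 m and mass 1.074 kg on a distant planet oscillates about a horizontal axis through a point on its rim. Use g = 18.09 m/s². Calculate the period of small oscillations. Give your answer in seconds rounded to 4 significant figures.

I_cm = ½mr² = 0.13749 kg·m². The pivot is at distance d = 0.5060 m from the centre of mass.
By the parallel-axis theorem, I = I_cm + md² = 0.13749 + 0.27498 = 0.41247 kg·m².
T = 2π√(I/(mgd)) = 2π√(0.41247/(1.074 × 18.09 × 0.5060)) = 1.287 s.

1.287 s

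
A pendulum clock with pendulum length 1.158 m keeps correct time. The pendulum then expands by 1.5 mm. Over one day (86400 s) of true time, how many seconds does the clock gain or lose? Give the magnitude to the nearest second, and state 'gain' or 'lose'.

T ∝ √L, so T'/T = √(1.15950/1.158) = 1.00065.
In 86400 s of true time the clock registers 86400/1.00065 = 86344.1 s, so it loses 56 s.

lose 56 s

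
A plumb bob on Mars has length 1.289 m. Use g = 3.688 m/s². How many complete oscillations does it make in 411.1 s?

T = 2π√(L/g) = 2π√(1.289/3.688) = 3.7146 s.
Number of complete oscillations = ⌊411.1/3.7146⌋ = ⌊110.67⌋ = 110.

110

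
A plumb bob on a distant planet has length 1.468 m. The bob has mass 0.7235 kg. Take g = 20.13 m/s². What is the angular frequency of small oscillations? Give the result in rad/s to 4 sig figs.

ω = √(g/L) = √(20.13/1.468) = 3.703 rad/s.

3.703 rad/s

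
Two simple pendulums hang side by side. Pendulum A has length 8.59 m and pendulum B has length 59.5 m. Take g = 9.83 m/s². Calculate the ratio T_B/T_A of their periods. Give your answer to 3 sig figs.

T ∝ √L, so T_B/T_A = √(L_B/L_A) = √(59.5/8.59) = 2.63.

2.63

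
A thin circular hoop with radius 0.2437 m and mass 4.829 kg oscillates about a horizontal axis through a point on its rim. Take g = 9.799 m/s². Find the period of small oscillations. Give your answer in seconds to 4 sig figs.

I_cm = mr² = 0.28679 kg·m². The pivot is at distance d = 0.2437 m from the centre of mass.
By the parallel-axis theorem, I = I_cm + md² = 0.28679 + 0.28679 = 0.57359 kg·m².
T = 2π√(I/(mgd)) = 2π√(0.57359/(4.829 × 9.799 × 0.2437)) = 1.401 s.

1.401 s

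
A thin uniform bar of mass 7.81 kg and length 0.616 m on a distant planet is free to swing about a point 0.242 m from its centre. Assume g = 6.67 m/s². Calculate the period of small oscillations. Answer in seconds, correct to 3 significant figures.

For a physical pendulum T = 2π√(I/(mgd)), with d = 0.2420 m from pivot to centre of mass.
I_cm = mL²/12 = 7.81 × 0.616²/12 = 0.2470 kg·m²; I = I_cm + md² = 0.2470 + 7.81 × 0.2420² = 0.7043 kg·m².
T = 2π√(0.7043/(7.81 × 6.67 × 0.2420)) = 1.49 s.

1.49 s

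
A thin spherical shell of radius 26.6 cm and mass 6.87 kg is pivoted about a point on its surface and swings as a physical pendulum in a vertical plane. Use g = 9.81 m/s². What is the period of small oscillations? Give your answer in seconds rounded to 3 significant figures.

I_cm = (2/3)mr² = 0.3241 kg·m². The pivot is at distance d = 0.266 m from the centre of mass.
By the parallel-axis theorem, I = I_cm + md² = 0.3241 + 0.4861 = 0.8102 kg·m².
T = 2π√(I/(mgd)) = 2π√(0.8102/(6.87 × 9.81 × 0.266)) = 1.34 s.

1.34 s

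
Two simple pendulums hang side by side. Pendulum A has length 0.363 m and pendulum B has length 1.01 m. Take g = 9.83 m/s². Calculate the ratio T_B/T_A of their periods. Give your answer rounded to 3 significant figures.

T ∝ √L, so T_B/T_A = √(L_B/L_A) = √(1.01/0.363) = 1.67.

1.67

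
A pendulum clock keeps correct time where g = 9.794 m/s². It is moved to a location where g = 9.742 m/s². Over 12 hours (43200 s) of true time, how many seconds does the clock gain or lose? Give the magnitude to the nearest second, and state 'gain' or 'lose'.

The clock's period scales as T ∝ 1/√g, so T'/T = √(9.794/9.742) = 1.00267.
In 43200 s of true time the clock registers 43200/1.00267 = 43085.2 s, so it loses 115 s.

lose 115 s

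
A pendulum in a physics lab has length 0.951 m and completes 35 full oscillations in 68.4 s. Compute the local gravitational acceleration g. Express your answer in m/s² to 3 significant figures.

T = 68.4/35 = 1.954 s.
From T = 2π√(L/g), g = 4π²L/T² = 4π² × 0.951/1.954² = 9.83 m/s².

9.83 m/s²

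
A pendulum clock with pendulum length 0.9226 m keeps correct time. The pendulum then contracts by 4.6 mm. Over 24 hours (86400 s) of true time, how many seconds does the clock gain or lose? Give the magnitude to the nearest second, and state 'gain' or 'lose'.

gain 216 s

T ∝ √L, so T'/T = √(0.91800/0.9226) = 0.997504.
In 86400 s of true time the clock registers 86400/0.997504 = 86616.2 s, so it gains 216 s.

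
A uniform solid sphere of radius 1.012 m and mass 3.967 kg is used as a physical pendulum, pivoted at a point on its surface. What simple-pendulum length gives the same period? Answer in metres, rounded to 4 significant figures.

The equivalent simple-pendulum length is L_eq = I/(md), where I is about the pivot and d = 1.0120 m.
I_cm = (2/5)mR² = 1.6251 kg·m², so I = I_cm + md² = 1.6251 + 4.0628 = 5.6879 kg·m².
L_eq = 5.6879/(3.967 × 1.0120) = 1.417 m.

1.417 m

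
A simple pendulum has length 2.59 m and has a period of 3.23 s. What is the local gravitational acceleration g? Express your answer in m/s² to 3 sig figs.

9.80 m/s²

From T = 2π√(L/g), g = 4π²L/T² = 4π² × 2.59/3.230² = 9.80 m/s².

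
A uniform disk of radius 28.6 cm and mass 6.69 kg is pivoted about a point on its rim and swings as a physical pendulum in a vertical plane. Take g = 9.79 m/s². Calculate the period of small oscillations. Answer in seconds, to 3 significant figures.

1.32 s

I_cm = ½mr² = 0.2736 kg·m². The pivot is at distance d = 0.286 m from the centre of mass.
By the parallel-axis theorem, I = I_cm + md² = 0.2736 + 0.5472 = 0.8208 kg·m².
T = 2π√(I/(mgd)) = 2π√(0.8208/(6.69 × 9.79 × 0.286)) = 1.32 s.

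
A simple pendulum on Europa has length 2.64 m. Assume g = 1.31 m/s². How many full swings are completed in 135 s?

15

T = 2π√(L/g) = 2π√(2.64/1.31) = 8.920 s.
Number of complete oscillations = ⌊135/8.920⌋ = ⌊15.14⌋ = 15.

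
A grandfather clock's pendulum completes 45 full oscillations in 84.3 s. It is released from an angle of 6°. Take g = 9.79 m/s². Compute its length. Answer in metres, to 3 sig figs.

0.870 m

T = 84.3/45 = 1.873 s.
From T = 2π√(L/g), L = gT²/(4π²) = 9.79 × 1.873²/(4π²) = 0.870 m.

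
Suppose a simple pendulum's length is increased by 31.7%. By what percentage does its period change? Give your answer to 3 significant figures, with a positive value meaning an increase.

14.8%

T ∝ √L, so T'/T = √(1.317) = 1.148.
Percentage change in T = (1.148 − 1) × 100% = 14.8%.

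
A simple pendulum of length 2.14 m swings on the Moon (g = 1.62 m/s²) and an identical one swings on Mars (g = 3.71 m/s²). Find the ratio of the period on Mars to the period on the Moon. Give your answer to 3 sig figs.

T ∝ 1/√g, so T₂/T₁ = √(g₁/g₂) = √(1.62/3.71) = 0.661.

0.661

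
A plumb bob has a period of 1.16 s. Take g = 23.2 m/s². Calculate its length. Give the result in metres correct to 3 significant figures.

0.791 m

From T = 2π√(L/g), L = gT²/(4π²) = 23.2 × 1.160²/(4π²) = 0.791 m.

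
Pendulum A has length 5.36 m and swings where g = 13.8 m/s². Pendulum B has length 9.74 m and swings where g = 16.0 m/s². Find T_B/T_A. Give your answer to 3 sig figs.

T = 2π√(L/g), so T_B/T_A = √((L_B/g_B)/(L_A/g_A)) = √((9.74/16.0)/(5.36/13.8)) = 1.25.

1.25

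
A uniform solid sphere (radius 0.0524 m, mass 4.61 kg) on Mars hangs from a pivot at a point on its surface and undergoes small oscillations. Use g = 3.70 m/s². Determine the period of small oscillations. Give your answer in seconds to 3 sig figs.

I_cm = (2/5)mr² = 0.005063 kg·m². The pivot is at distance d = 0.0524 m from the centre of mass.
By the parallel-axis theorem, I = I_cm + md² = 0.005063 + 0.01266 = 0.01772 kg·m².
T = 2π√(I/(mgd)) = 2π√(0.01772/(4.61 × 3.70 × 0.0524)) = 0.885 s.

0.885 s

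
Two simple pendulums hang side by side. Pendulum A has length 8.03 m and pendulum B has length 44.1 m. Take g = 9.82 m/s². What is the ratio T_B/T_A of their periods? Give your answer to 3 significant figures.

T ∝ √L, so T_B/T_A = √(L_B/L_A) = √(44.1/8.03) = 2.34.

2.34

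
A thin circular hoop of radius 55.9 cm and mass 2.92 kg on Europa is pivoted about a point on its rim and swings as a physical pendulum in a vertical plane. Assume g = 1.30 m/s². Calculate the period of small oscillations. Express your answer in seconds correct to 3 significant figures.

5.83 s

I_cm = mr² = 0.9124 kg·m². The pivot is at distance d = 0.559 m from the centre of mass.
By the parallel-axis theorem, I = I_cm + md² = 0.9124 + 0.9124 = 1.825 kg·m².
T = 2π√(I/(mgd)) = 2π√(1.825/(2.92 × 1.30 × 0.559)) = 5.83 s.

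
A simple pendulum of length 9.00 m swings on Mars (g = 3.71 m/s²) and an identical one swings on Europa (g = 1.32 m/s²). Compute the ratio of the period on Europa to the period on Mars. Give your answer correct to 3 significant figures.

T ∝ 1/√g, so T₂/T₁ = √(g₁/g₂) = √(3.71/1.32) = 1.68.

1.68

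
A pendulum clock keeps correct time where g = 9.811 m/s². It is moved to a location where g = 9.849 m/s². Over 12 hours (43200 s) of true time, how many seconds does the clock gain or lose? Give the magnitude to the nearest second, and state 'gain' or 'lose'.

The clock's period scales as T ∝ 1/√g, so T'/T = √(9.811/9.849) = 0.998069.
In 43200 s of true time the clock registers 43200/0.998069 = 43283.6 s, so it gains 84 s.

gain 84 s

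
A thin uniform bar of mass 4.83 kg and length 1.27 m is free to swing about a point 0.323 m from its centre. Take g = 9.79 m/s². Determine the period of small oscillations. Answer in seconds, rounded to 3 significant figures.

1.73 s

For a physical pendulum T = 2π√(I/(mgd)), with d = 0.3230 m from pivot to centre of mass.
I_cm = mL²/12 = 4.83 × 1.27²/12 = 0.6492 kg·m²; I = I_cm + md² = 0.6492 + 4.83 × 0.3230² = 1.153 kg·m².
T = 2π√(1.153/(4.83 × 9.79 × 0.3230)) = 1.73 s.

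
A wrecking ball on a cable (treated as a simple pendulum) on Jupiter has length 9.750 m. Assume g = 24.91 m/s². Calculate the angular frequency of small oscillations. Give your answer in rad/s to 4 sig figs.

1.598 rad/s

ω = √(g/L) = √(24.91/9.750) = 1.598 rad/s.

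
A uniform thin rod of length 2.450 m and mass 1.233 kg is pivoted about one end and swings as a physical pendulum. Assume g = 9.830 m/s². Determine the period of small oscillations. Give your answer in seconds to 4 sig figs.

For a physical pendulum T = 2π√(I/(mgd)), with d = 1.2250 m from pivot to centre of mass.
I_cm = mL²/12 = 1.233 × 2.450²/12 = 0.61676 kg·m²; I = I_cm + md² = 0.61676 + 1.233 × 1.2250² = 2.4670 kg·m².
T = 2π√(2.4670/(1.233 × 9.830 × 1.2250)) = 2.561 s.

2.561 s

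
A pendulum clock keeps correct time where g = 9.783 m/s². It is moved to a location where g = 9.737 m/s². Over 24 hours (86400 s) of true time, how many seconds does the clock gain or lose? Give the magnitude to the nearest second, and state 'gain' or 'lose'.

The clock's period scales as T ∝ 1/√g, so T'/T = √(9.783/9.737) = 1.00236.
In 86400 s of true time the clock registers 86400/1.00236 = 86196.6 s, so it loses 203 s.

lose 203 s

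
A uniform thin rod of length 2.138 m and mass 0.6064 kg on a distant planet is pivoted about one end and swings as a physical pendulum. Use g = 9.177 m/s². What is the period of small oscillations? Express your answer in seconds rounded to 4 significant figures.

2.476 s

For a physical pendulum T = 2π√(I/(mgd)), with d = 1.0690 m from pivot to centre of mass.
I_cm = mL²/12 = 0.6064 × 2.138²/12 = 0.23099 kg·m²; I = I_cm + md² = 0.23099 + 0.6064 × 1.0690² = 0.92396 kg·m².
T = 2π√(0.92396/(0.6064 × 9.177 × 1.0690)) = 2.476 s.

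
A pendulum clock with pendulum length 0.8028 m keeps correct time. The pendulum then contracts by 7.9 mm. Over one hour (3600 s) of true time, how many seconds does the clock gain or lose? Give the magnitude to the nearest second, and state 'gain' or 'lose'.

T ∝ √L, so T'/T = √(0.79490/0.8028) = 0.995068.
In 3600 s of true time the clock registers 3600/0.995068 = 3617.8 s, so it gains 18 s.

gain 18 s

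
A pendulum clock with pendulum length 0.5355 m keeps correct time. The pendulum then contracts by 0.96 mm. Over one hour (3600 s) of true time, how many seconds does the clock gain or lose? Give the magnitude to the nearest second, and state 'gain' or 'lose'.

gain 3 s

T ∝ √L, so T'/T = √(0.53454/0.5355) = 0.999103.
In 3600 s of true time the clock registers 3600/0.999103 = 3603.2 s, so it gains 3 s.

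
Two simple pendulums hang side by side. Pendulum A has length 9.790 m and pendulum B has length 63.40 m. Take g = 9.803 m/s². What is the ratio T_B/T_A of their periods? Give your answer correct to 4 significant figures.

2.545

T ∝ √L, so T_B/T_A = √(L_B/L_A) = √(63.40/9.790) = 2.545.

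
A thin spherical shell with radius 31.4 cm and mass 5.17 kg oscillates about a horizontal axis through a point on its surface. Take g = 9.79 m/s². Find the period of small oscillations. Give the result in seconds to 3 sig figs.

I_cm = (2/3)mr² = 0.3398 kg·m². The pivot is at distance d = 0.314 m from the centre of mass.
By the parallel-axis theorem, I = I_cm + md² = 0.3398 + 0.5097 = 0.8496 kg·m².
T = 2π√(I/(mgd)) = 2π√(0.8496/(5.17 × 9.79 × 0.314)) = 1.45 s.

1.45 s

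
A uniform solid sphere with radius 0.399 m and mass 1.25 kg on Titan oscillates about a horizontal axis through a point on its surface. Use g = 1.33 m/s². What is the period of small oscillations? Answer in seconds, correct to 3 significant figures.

4.07 s

I_cm = (2/5)mr² = 0.07960 kg·m². The pivot is at distance d = 0.399 m from the centre of mass.
By the parallel-axis theorem, I = I_cm + md² = 0.07960 + 0.1990 = 0.2786 kg·m².
T = 2π√(I/(mgd)) = 2π√(0.2786/(1.25 × 1.33 × 0.399)) = 4.07 s.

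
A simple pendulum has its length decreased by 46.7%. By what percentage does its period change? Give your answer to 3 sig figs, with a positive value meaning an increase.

T ∝ √L, so T'/T = √(0.5330) = 0.7301.
Percentage change in T = (0.7301 − 1) × 100% = -27.0%.

-27.0%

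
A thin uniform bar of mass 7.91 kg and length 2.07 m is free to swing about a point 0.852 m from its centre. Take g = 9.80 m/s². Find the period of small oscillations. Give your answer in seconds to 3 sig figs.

For a physical pendulum T = 2π√(I/(mgd)), with d = 0.8520 m from pivot to centre of mass.
I_cm = mL²/12 = 7.91 × 2.07²/12 = 2.824 kg·m²; I = I_cm + md² = 2.824 + 7.91 × 0.8520² = 8.566 kg·m².
T = 2π√(8.566/(7.91 × 9.80 × 0.8520)) = 2.26 s.

2.26 s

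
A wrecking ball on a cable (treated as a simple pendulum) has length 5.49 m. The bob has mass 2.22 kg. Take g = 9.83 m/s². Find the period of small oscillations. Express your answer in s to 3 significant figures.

4.70 s

T = 2π√(L/g) = 2π√(5.49/9.83) = 2π × 0.7473 = 4.70 s.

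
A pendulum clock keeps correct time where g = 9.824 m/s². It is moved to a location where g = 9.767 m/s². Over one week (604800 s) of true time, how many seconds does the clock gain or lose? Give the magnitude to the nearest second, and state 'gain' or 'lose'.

The clock's period scales as T ∝ 1/√g, so T'/T = √(9.824/9.767) = 1.00291.
In 604800 s of true time the clock registers 604800/1.00291 = 603042.9 s, so it loses 1757 s.

lose 1757 s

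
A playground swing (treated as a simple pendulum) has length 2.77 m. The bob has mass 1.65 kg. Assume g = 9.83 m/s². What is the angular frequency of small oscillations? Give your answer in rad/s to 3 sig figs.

ω = √(g/L) = √(9.83/2.77) = 1.88 rad/s.

1.88 rad/s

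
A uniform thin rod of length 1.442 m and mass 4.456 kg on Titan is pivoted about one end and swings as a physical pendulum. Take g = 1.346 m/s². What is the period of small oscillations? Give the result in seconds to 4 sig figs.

5.310 s

For a physical pendulum T = 2π√(I/(mgd)), with d = 0.72100 m from pivot to centre of mass.
I_cm = mL²/12 = 4.456 × 1.442²/12 = 0.77214 kg·m²; I = I_cm + md² = 0.77214 + 4.456 × 0.72100² = 3.0885 kg·m².
T = 2π√(3.0885/(4.456 × 1.346 × 0.72100)) = 5.310 s.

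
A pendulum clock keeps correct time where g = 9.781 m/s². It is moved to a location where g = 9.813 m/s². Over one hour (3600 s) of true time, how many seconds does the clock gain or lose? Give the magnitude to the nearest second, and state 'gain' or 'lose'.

gain 6 s

The clock's period scales as T ∝ 1/√g, so T'/T = √(9.781/9.813) = 0.998368.
In 3600 s of true time the clock registers 3600/0.998368 = 3605.9 s, so it gains 6 s.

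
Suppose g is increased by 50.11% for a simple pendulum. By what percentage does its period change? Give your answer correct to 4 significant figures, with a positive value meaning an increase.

T ∝ 1/√g, so T'/T = 1/√(1.5011) = 0.81620.
Percentage change in T = (0.81620 − 1) × 100% = -18.38%.

-18.38%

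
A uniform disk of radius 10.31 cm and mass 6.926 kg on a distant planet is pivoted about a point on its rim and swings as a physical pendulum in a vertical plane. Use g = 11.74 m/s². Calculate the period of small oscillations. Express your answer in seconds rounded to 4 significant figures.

I_cm = ½mr² = 0.036810 kg·m². The pivot is at distance d = 0.1031 m from the centre of mass.
By the parallel-axis theorem, I = I_cm + md² = 0.036810 + 0.073621 = 0.11043 kg·m².
T = 2π√(I/(mgd)) = 2π√(0.11043/(6.926 × 11.74 × 0.1031)) = 0.7211 s.

0.7211 s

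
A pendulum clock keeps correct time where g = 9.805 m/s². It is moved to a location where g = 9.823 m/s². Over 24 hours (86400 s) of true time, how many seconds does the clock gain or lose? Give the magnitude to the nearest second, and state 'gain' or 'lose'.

The clock's period scales as T ∝ 1/√g, so T'/T = √(9.805/9.823) = 0.999083.
In 86400 s of true time the clock registers 86400/0.999083 = 86479.3 s, so it gains 79 s.

gain 79 s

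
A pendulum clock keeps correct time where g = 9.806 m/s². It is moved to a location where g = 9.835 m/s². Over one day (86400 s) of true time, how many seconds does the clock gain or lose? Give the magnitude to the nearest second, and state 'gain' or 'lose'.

gain 128 s

The clock's period scales as T ∝ 1/√g, so T'/T = √(9.806/9.835) = 0.998525.
In 86400 s of true time the clock registers 86400/0.998525 = 86527.7 s, so it gains 128 s.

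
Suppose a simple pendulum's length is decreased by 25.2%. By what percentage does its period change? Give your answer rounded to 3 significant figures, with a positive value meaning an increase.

T ∝ √L, so T'/T = √(0.7480) = 0.8649.
Percentage change in T = (0.8649 − 1) × 100% = -13.5%.

-13.5%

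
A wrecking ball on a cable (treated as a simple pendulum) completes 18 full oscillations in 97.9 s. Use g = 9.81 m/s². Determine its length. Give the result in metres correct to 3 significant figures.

7.35 m

T = 97.9/18 = 5.439 s.
From T = 2π√(L/g), L = gT²/(4π²) = 9.81 × 5.439²/(4π²) = 7.35 m.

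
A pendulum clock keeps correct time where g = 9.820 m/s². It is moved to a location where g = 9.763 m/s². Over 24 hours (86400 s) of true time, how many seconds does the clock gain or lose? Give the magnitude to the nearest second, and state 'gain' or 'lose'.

lose 251 s

The clock's period scales as T ∝ 1/√g, so T'/T = √(9.820/9.763) = 1.00291.
In 86400 s of true time the clock registers 86400/1.00291 = 86148.9 s, so it loses 251 s.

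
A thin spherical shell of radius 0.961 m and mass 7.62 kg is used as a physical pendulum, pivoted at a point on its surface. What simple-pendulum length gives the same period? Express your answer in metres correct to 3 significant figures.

The equivalent simple-pendulum length is L_eq = I/(md), where I is about the pivot and d = 0.9610 m.
I_cm = (2/3)mR² = 4.691 kg·m², so I = I_cm + md² = 4.691 + 7.037 = 11.73 kg·m².
L_eq = 11.73/(7.62 × 0.9610) = 1.60 m.

1.60 m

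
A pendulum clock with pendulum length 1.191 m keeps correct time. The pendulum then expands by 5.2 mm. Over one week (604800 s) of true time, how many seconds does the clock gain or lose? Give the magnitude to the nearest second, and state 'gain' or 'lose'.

lose 1316 s

T ∝ √L, so T'/T = √(1.19620/1.191) = 1.00218.
In 604800 s of true time the clock registers 604800/1.00218 = 603484.0 s, so it loses 1316 s.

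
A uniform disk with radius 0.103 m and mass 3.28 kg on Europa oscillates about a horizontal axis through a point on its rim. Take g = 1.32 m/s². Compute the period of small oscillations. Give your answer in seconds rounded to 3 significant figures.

2.15 s

I_cm = ½mr² = 0.01740 kg·m². The pivot is at distance d = 0.103 m from the centre of mass.
By the parallel-axis theorem, I = I_cm + md² = 0.01740 + 0.03480 = 0.05220 kg·m².
T = 2π√(I/(mgd)) = 2π√(0.05220/(3.28 × 1.32 × 0.103)) = 2.15 s.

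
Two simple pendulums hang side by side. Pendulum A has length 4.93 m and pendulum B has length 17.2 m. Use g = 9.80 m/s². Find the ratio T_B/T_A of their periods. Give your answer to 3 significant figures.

T ∝ √L, so T_B/T_A = √(L_B/L_A) = √(17.2/4.93) = 1.87.

1.87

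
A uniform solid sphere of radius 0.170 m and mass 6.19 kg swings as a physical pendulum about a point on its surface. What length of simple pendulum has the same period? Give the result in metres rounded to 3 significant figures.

0.238 m

The equivalent simple-pendulum length is L_eq = I/(md), where I is about the pivot and d = 0.1700 m.
I_cm = (2/5)mR² = 0.07156 kg·m², so I = I_cm + md² = 0.07156 + 0.1789 = 0.2504 kg·m².
L_eq = 0.2504/(6.19 × 0.1700) = 0.238 m.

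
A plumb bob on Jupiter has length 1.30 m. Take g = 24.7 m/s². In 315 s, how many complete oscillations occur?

T = 2π√(L/g) = 2π√(1.30/24.7) = 1.441 s.
Number of complete oscillations = ⌊315/1.441⌋ = ⌊218.5⌋ = 218.

218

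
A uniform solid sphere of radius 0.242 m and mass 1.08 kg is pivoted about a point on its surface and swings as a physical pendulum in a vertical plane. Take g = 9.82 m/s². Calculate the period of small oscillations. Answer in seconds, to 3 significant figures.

I_cm = (2/5)mr² = 0.02530 kg·m². The pivot is at distance d = 0.242 m from the centre of mass.
By the parallel-axis theorem, I = I_cm + md² = 0.02530 + 0.06325 = 0.08855 kg·m².
T = 2π√(I/(mgd)) = 2π√(0.08855/(1.08 × 9.82 × 0.242)) = 1.17 s.

1.17 s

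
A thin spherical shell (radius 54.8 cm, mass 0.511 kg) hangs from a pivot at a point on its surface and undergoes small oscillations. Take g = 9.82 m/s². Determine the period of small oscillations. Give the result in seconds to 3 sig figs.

1.92 s

I_cm = (2/3)mr² = 0.1023 kg·m². The pivot is at distance d = 0.548 m from the centre of mass.
By the parallel-axis theorem, I = I_cm + md² = 0.1023 + 0.1535 = 0.2558 kg·m².
T = 2π√(I/(mgd)) = 2π√(0.2558/(0.511 × 9.82 × 0.548)) = 1.92 s.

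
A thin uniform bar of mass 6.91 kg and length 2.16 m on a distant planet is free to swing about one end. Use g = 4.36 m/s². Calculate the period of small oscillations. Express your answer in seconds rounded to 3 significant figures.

3.61 s

For a physical pendulum T = 2π√(I/(mgd)), with d = 1.080 m from pivot to centre of mass.
I_cm = mL²/12 = 6.91 × 2.16²/12 = 2.687 kg·m²; I = I_cm + md² = 2.687 + 6.91 × 1.080² = 10.75 kg·m².
T = 2π√(10.75/(6.91 × 4.36 × 1.080)) = 3.61 s.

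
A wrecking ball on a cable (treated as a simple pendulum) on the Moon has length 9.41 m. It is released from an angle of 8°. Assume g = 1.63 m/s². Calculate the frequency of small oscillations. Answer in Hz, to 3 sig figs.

0.0662 Hz

T = 2π√(L/g) = 2π√(9.41/1.63) = 15.10 s, so f = 1/T = 0.0662 Hz.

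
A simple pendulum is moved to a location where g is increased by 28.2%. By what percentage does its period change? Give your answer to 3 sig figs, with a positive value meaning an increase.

T ∝ 1/√g, so T'/T = 1/√(1.282) = 0.8832.
Percentage change in T = (0.8832 − 1) × 100% = -11.7%.

-11.7%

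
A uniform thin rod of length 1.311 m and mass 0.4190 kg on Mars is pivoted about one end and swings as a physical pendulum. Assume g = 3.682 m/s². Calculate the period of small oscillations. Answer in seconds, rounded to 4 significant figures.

For a physical pendulum T = 2π√(I/(mgd)), with d = 0.65550 m from pivot to centre of mass.
I_cm = mL²/12 = 0.4190 × 1.311²/12 = 0.060012 kg·m²; I = I_cm + md² = 0.060012 + 0.4190 × 0.65550² = 0.24005 kg·m².
T = 2π√(0.24005/(0.4190 × 3.682 × 0.65550)) = 3.061 s.

3.061 s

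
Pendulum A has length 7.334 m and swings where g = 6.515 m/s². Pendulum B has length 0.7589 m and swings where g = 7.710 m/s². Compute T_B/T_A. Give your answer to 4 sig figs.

T = 2π√(L/g), so T_B/T_A = √((L_B/g_B)/(L_A/g_A)) = √((0.7589/7.710)/(7.334/6.515)) = 0.2957.

0.2957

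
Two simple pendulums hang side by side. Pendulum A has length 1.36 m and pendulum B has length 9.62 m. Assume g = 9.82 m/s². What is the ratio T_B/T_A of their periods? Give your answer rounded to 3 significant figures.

2.66

T ∝ √L, so T_B/T_A = √(L_B/L_A) = √(9.62/1.36) = 2.66.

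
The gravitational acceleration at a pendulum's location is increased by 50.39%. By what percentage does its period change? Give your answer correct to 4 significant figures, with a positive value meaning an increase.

T ∝ 1/√g, so T'/T = 1/√(1.5039) = 0.81544.
Percentage change in T = (0.81544 − 1) × 100% = -18.46%.

-18.46%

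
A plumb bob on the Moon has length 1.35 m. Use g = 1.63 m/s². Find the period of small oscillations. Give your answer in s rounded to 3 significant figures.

5.72 s

T = 2π√(L/g) = 2π√(1.35/1.63) = 2π × 0.9101 = 5.72 s.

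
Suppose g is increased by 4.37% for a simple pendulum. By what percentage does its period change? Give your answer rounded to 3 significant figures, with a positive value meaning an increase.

-2.12%

T ∝ 1/√g, so T'/T = 1/√(1.044) = 0.9788.
Percentage change in T = (0.9788 − 1) × 100% = -2.12%.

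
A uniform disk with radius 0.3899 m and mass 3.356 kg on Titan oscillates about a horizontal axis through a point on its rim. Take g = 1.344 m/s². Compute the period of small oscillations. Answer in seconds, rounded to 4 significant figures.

I_cm = ½mr² = 0.25509 kg·m². The pivot is at distance d = 0.3899 m from the centre of mass.
By the parallel-axis theorem, I = I_cm + md² = 0.25509 + 0.51019 = 0.76528 kg·m².
T = 2π√(I/(mgd)) = 2π√(0.76528/(3.356 × 1.344 × 0.3899)) = 4.145 s.

4.145 s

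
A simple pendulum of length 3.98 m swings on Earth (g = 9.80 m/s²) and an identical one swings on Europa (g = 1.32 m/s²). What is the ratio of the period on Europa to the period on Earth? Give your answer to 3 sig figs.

T ∝ 1/√g, so T₂/T₁ = √(g₁/g₂) = √(9.80/1.32) = 2.72.

2.72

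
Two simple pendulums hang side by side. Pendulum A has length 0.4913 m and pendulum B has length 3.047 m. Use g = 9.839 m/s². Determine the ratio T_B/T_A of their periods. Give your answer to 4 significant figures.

2.490

T ∝ √L, so T_B/T_A = √(L_B/L_A) = √(3.047/0.4913) = 2.490.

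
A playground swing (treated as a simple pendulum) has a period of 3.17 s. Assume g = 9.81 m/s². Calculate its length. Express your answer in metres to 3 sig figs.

2.50 m

From T = 2π√(L/g), L = gT²/(4π²) = 9.81 × 3.170²/(4π²) = 2.50 m.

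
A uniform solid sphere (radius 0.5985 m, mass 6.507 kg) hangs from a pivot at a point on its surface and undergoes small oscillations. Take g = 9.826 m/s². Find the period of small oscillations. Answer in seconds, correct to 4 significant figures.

1.835 s

I_cm = (2/5)mr² = 0.93233 kg·m². The pivot is at distance d = 0.5985 m from the centre of mass.
By the parallel-axis theorem, I = I_cm + md² = 0.93233 + 2.3308 = 3.2632 kg·m².
T = 2π√(I/(mgd)) = 2π√(3.2632/(6.507 × 9.826 × 0.5985)) = 1.835 s.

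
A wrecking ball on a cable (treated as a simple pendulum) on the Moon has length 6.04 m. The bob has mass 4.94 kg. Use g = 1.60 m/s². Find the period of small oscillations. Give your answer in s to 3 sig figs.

T = 2π√(L/g) = 2π√(6.04/1.60) = 2π × 1.943 = 12.2 s.

12.2 s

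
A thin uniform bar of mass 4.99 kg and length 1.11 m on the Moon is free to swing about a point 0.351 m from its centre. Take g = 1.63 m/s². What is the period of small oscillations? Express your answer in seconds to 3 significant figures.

3.95 s

For a physical pendulum T = 2π√(I/(mgd)), with d = 0.3510 m from pivot to centre of mass.
I_cm = mL²/12 = 4.99 × 1.11²/12 = 0.5123 kg·m²; I = I_cm + md² = 0.5123 + 4.99 × 0.3510² = 1.127 kg·m².
T = 2π√(1.127/(4.99 × 1.63 × 0.3510)) = 3.95 s.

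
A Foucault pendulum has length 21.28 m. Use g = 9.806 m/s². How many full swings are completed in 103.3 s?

11

T = 2π√(L/g) = 2π√(21.28/9.806) = 9.2559 s.
Number of complete oscillations = ⌊103.3/9.2559⌋ = ⌊11.160⌋ = 11.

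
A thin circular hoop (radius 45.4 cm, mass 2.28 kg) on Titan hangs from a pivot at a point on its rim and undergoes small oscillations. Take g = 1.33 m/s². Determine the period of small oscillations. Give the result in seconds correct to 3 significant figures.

I_cm = mr² = 0.4699 kg·m². The pivot is at distance d = 0.454 m from the centre of mass.
By the parallel-axis theorem, I = I_cm + md² = 0.4699 + 0.4699 = 0.9399 kg·m².
T = 2π√(I/(mgd)) = 2π√(0.9399/(2.28 × 1.33 × 0.454)) = 5.19 s.

5.19 s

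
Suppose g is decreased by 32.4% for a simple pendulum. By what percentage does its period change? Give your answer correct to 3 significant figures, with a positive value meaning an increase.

21.6%

T ∝ 1/√g, so T'/T = 1/√(0.6760) = 1.216.
Percentage change in T = (1.216 − 1) × 100% = 21.6%.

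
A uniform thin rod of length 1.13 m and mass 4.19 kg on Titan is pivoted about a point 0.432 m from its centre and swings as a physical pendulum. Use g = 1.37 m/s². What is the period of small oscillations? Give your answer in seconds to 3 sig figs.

For a physical pendulum T = 2π√(I/(mgd)), with d = 0.4320 m from pivot to centre of mass.
I_cm = mL²/12 = 4.19 × 1.13²/12 = 0.4459 kg·m²; I = I_cm + md² = 0.4459 + 4.19 × 0.4320² = 1.228 kg·m².
T = 2π√(1.228/(4.19 × 1.37 × 0.4320)) = 4.42 s.

4.42 s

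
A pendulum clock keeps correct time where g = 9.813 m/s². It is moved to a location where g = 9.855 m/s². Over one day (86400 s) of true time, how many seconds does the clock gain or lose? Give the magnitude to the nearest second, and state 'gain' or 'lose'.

The clock's period scales as T ∝ 1/√g, so T'/T = √(9.813/9.855) = 0.997867.
In 86400 s of true time the clock registers 86400/0.997867 = 86584.7 s, so it gains 185 s.

gain 185 s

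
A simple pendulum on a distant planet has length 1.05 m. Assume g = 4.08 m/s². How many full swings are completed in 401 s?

T = 2π√(L/g) = 2π√(1.05/4.08) = 3.187 s.
Number of complete oscillations = ⌊401/3.187⌋ = ⌊125.8⌋ = 125.

125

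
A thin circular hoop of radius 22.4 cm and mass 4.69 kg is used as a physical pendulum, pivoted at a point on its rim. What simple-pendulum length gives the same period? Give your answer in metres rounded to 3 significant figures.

The equivalent simple-pendulum length is L_eq = I/(md), where I is about the pivot and d = 0.2240 m.
I_cm = mR² = 0.2353 kg·m², so I = I_cm + md² = 0.2353 + 0.2353 = 0.4707 kg·m².
L_eq = 0.4707/(4.69 × 0.2240) = 0.448 m.

0.448 m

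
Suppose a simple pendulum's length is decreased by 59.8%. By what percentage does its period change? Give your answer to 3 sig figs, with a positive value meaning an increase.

T ∝ √L, so T'/T = √(0.4020) = 0.6340.
Percentage change in T = (0.6340 − 1) × 100% = -36.6%.

-36.6%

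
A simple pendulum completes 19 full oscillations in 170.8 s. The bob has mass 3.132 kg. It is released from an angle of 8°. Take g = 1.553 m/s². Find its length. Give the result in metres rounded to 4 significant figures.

3.179 m

T = 170.8/19 = 8.9895 s.
From T = 2π√(L/g), L = gT²/(4π²) = 1.553 × 8.9895²/(4π²) = 3.179 m.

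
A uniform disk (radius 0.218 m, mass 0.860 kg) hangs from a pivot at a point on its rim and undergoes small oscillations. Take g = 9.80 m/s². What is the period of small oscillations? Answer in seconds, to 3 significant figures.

1.15 s

I_cm = ½mr² = 0.02044 kg·m². The pivot is at distance d = 0.218 m from the centre of mass.
By the parallel-axis theorem, I = I_cm + md² = 0.02044 + 0.04087 = 0.06131 kg·m².
T = 2π√(I/(mgd)) = 2π√(0.06131/(0.860 × 9.80 × 0.218)) = 1.15 s.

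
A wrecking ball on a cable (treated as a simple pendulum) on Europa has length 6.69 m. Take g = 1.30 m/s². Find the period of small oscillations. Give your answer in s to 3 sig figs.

T = 2π√(L/g) = 2π√(6.69/1.30) = 2π × 2.269 = 14.3 s.

14.3 s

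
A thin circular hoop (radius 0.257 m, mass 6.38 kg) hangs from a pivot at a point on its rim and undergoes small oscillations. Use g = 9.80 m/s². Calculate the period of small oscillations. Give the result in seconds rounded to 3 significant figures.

1.44 s

I_cm = mr² = 0.4214 kg·m². The pivot is at distance d = 0.257 m from the centre of mass.
By the parallel-axis theorem, I = I_cm + md² = 0.4214 + 0.4214 = 0.8428 kg·m².
T = 2π√(I/(mgd)) = 2π√(0.8428/(6.38 × 9.80 × 0.257)) = 1.44 s.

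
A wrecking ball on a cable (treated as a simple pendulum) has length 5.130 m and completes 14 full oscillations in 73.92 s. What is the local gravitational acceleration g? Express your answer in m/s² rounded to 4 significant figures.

T = 73.92/14 = 5.2800 s.
From T = 2π√(L/g), g = 4π²L/T² = 4π² × 5.130/5.2800² = 7.265 m/s².

7.265 m/s²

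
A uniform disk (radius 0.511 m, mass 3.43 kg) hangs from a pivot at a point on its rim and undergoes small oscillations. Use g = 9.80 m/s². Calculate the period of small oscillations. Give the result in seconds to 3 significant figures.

1.76 s

I_cm = ½mr² = 0.4478 kg·m². The pivot is at distance d = 0.511 m from the centre of mass.
By the parallel-axis theorem, I = I_cm + md² = 0.4478 + 0.8956 = 1.343 kg·m².
T = 2π√(I/(mgd)) = 2π√(1.343/(3.43 × 9.80 × 0.511)) = 1.76 s.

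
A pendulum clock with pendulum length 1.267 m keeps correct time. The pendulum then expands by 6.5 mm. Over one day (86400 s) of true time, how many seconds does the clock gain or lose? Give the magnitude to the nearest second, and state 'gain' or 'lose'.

T ∝ √L, so T'/T = √(1.27350/1.267) = 1.00256.
In 86400 s of true time the clock registers 86400/1.00256 = 86179.2 s, so it loses 221 s.

lose 221 s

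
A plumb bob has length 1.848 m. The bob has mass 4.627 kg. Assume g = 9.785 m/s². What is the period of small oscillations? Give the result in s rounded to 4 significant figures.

2.731 s

T = 2π√(L/g) = 2π√(1.848/9.785) = 2π × 0.43458 = 2.731 s.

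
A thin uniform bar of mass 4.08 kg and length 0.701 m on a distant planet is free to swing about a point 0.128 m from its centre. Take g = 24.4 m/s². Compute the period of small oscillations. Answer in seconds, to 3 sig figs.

For a physical pendulum T = 2π√(I/(mgd)), with d = 0.1280 m from pivot to centre of mass.
I_cm = mL²/12 = 4.08 × 0.701²/12 = 0.1671 kg·m²; I = I_cm + md² = 0.1671 + 4.08 × 0.1280² = 0.2339 kg·m².
T = 2π√(0.2339/(4.08 × 24.4 × 0.1280)) = 0.851 s.

0.851 s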